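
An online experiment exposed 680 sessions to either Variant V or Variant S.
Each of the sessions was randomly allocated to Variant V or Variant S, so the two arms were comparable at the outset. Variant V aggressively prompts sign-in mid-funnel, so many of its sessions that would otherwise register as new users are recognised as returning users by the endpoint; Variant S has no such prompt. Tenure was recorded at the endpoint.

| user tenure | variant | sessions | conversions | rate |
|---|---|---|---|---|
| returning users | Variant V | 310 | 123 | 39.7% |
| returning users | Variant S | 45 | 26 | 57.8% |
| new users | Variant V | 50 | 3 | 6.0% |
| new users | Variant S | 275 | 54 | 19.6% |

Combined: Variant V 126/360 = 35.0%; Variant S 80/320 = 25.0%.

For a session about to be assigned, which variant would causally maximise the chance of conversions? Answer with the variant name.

Variant V

Within every user tenure level Variant S has the higher rate, yet pooled Variant V does — Simpson's reversal.
User tenure lies on the pathway variant → user tenure → outcome, so adjusting for it blocks the indirect effect. For the total causal effect of variant, use the unadjusted pooled rates.
Pooled: Variant V 35.0% vs Variant S 25.0%; Variant V is higher overall.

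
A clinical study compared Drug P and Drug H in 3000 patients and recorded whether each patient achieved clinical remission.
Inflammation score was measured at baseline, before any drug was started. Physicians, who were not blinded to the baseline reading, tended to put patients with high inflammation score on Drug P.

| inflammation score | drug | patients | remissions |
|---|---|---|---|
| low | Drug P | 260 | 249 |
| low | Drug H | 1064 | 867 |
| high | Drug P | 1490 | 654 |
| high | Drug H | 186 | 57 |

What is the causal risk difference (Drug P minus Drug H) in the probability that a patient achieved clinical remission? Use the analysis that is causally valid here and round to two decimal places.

+0.14

Within every inflammation score level Drug P has the higher rate, yet pooled Drug H does — Simpson's reversal.
Inflammation score is set before the drug has any effect — it is not caused by the drug — and it independently drives the outcome. That makes it a confounder, so the causal comparison is within inflammation score levels.
Adjusting over the population distribution of inflammation score: 0.441·(0.958−0.815) + 0.559·(0.439−0.306) = +0.137.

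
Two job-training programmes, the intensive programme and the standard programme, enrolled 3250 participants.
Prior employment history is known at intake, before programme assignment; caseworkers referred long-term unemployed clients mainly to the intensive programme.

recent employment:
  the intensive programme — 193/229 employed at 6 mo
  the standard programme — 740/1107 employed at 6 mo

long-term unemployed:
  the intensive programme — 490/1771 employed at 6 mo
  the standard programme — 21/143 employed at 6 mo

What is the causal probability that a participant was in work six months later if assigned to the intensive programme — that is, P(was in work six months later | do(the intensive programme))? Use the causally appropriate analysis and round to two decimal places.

Prior employment history differs across programmes for reasons unrelated to any effect of the programme itself, and it separately predicts the outcome — a classic confounder. We must compare within prior employment history levels.
Standardising the intensive programme to the population prior employment history mix: 0.411·193/229 + 0.589·490/1771 = 0.509.

0.51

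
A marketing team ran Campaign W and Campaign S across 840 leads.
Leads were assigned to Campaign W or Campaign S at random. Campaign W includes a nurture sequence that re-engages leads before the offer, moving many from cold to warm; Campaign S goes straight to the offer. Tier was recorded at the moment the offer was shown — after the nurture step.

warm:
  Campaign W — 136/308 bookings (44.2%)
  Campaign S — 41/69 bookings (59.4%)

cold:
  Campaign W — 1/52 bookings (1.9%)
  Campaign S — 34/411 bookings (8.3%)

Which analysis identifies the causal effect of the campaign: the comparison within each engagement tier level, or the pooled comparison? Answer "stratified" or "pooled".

Engagement tier is recorded after the campaign and is itself shifted by it — it sits on the causal path from campaign to outcome. Conditioning on a mediator would strip out part of the effect we want; the pooled comparison gives the total causal effect.
Pooled: Campaign W 38.1% vs Campaign S 15.6%; Campaign W is higher overall.

pooled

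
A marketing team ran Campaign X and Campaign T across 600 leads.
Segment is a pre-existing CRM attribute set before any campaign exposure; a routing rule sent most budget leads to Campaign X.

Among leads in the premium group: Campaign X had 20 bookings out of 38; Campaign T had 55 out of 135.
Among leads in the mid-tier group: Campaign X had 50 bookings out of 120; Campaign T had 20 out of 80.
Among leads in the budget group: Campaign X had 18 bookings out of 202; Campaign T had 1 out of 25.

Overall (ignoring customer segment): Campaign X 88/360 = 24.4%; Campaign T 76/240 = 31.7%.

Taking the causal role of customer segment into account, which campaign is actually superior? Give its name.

Campaign X

Campaign X is higher inside every customer segment stratum but Campaign T is higher in aggregate. Whether to stratify depends on how customer segment relates to the campaign.
Nothing the campaign does changes customer segment; the imbalance is an allocation artefact. With customer segment also predicting the outcome, the pooled figure is confounded, and the within-stratum comparison is the causal one.
Within each level — premium: 52.6% vs 40.7%; mid-tier: 41.7% vs 25.0%; budget: 8.9% vs 4.0% — Campaign X is higher every time.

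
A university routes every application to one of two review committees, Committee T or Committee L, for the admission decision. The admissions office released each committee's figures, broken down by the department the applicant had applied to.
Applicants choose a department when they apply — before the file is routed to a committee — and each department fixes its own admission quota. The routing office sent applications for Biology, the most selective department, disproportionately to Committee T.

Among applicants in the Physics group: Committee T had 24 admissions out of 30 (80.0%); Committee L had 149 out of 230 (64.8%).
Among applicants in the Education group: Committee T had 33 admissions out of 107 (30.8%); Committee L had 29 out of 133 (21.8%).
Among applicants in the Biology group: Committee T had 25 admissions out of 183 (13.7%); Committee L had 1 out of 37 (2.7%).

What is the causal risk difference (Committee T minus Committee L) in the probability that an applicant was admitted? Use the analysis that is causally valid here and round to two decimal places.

The imbalance in department arose from how applicants were allocated, not from anything the review committee did; and department independently affects the outcome. The pooled gap is confounded — condition on department.
Adjusting over the population distribution of department: 0.361·(0.800−0.648) + 0.333·(0.308−0.218) + 0.306·(0.137−0.027) = +0.119.

+0.12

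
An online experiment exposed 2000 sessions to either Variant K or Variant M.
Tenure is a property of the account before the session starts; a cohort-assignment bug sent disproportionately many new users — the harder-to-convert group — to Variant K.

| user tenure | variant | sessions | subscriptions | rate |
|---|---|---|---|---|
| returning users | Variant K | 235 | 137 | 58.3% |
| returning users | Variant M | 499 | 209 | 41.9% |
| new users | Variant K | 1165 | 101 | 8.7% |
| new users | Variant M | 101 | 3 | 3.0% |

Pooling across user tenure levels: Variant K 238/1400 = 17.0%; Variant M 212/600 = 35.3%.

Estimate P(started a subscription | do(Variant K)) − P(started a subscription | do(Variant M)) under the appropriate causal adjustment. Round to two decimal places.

Nothing the variant does changes user tenure; the imbalance is an allocation artefact. With user tenure also predicting the outcome, the pooled figure is confounded, and the within-stratum comparison is the causal one.
Adjusting over the population distribution of user tenure: 0.367·(0.583−0.419) + 0.633·(0.087−0.030) = +0.096.

+0.10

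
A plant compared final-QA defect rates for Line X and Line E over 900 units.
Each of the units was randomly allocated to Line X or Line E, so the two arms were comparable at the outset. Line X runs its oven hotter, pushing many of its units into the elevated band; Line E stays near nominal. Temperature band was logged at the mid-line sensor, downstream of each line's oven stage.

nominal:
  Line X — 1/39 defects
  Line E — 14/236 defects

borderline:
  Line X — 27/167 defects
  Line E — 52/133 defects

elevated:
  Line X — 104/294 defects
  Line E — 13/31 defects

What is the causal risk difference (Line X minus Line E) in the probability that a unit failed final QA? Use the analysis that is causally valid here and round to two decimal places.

The distribution of in-process temperature band is itself part of what the line does — it is an intermediate outcome. Holding it fixed would remove that part of the effect; the total effect is the pooled difference.
The causal difference is the pooled difference: 0.264 − 0.198 = +0.067.

+0.07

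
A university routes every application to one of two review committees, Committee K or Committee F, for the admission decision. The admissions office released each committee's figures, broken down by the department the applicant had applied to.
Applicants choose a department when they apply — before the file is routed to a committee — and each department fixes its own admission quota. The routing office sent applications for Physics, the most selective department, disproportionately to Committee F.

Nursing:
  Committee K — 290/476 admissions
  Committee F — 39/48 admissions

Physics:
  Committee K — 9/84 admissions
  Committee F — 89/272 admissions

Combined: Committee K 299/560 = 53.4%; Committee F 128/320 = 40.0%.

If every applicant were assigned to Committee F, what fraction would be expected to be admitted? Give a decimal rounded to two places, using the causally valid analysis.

Within every department level Committee F has the higher rate, yet pooled Committee K does — Simpson's reversal.
Department is set before the review committee has any effect — it is not caused by the review committee — and it independently drives the outcome. That makes it a confounder, so the causal comparison is within department levels.
Standardising Committee F to the population department mix: 0.595·39/48 + 0.405·89/272 = 0.616.

0.62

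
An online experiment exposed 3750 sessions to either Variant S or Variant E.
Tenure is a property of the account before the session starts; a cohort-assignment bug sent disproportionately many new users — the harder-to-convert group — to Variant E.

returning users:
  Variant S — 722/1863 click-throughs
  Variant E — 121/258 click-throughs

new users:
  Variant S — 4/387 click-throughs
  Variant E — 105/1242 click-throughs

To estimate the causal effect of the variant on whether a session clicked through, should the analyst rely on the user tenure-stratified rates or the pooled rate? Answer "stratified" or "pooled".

stratified

Within every user tenure level Variant E has the higher rate, yet pooled Variant S does — Simpson's reversal.
Here user tenure is a common cause — it drives both which variant a case falls under and the outcome. The crude comparison mixes populations; the stratum-specific rates are the causally relevant ones.
Within each level — returning users: 38.8% vs 46.9%; new users: 1.0% vs 8.5% — Variant E is higher every time.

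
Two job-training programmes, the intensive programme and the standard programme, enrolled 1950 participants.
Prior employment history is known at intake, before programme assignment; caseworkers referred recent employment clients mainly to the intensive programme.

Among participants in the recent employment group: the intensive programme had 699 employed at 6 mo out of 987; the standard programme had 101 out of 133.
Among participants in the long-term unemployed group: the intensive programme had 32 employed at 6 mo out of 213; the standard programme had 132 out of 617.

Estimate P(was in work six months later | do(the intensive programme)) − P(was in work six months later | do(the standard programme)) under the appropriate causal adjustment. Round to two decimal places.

-0.06

the standard programme is higher inside every prior employment history stratum but the intensive programme is higher in aggregate. Whether to stratify depends on how prior employment history relates to the programme.
Nothing the programme does changes prior employment history; the imbalance is an allocation artefact. With prior employment history also predicting the outcome, the pooled figure is confounded, and the within-stratum comparison is the causal one.
Adjusting over the population distribution of prior employment history: 0.574·(0.708−0.759) + 0.426·(0.150−0.214) = -0.057.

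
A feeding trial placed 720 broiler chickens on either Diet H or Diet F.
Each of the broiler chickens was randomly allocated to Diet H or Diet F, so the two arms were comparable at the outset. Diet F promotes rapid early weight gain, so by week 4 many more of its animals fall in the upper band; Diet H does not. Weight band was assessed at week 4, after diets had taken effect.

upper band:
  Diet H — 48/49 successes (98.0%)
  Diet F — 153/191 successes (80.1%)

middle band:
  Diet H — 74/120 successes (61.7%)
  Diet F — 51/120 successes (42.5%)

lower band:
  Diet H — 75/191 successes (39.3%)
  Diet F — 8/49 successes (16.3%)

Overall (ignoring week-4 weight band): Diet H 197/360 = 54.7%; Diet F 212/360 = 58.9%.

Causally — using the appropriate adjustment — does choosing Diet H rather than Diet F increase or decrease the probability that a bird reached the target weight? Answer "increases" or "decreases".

decreases

Diet H is higher inside every week-4 weight band stratum but Diet F is higher in aggregate. Whether to stratify depends on how week-4 weight band relates to the diet.
The distribution of week-4 weight band is itself part of what the diet does — it is an intermediate outcome. Holding it fixed would remove that part of the effect; the total effect is the pooled difference.
Pooled: Diet H 54.7% vs Diet F 58.9%; Diet F is higher overall.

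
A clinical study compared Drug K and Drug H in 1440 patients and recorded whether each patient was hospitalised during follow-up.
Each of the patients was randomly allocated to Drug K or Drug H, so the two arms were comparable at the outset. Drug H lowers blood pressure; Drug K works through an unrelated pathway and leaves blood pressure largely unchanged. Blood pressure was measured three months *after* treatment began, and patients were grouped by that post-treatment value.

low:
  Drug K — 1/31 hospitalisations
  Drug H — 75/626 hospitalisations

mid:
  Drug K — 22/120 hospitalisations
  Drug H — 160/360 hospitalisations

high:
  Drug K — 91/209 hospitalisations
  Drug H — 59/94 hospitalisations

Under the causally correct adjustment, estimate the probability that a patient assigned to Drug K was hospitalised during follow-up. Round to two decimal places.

0.32

The stratified and pooled comparisons disagree (Drug K wins within each blood pressure; Drug H wins overall), so the answer turns on the causal role of blood pressure.
Blood pressure is recorded after the drug and is itself shifted by it — it sits on the causal path from drug to outcome. Conditioning on a mediator would strip out part of the effect we want; the pooled comparison gives the total causal effect.
So P(outcome | do(Drug K)) is just the pooled rate for Drug K: 114/360 = 0.317.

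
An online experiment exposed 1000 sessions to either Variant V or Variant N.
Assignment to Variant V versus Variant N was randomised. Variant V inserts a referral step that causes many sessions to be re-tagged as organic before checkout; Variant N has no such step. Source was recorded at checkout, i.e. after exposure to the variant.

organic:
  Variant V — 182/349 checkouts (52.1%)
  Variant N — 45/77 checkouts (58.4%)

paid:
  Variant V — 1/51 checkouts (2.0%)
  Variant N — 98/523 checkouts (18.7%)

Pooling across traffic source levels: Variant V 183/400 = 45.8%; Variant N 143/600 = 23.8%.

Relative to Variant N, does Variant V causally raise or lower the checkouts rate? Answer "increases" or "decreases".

increases

Variant N is higher inside every traffic source stratum but Variant V is higher in aggregate. Whether to stratify depends on how traffic source relates to the variant.
Traffic source lies on the pathway variant → traffic source → outcome, so adjusting for it blocks the indirect effect. For the total causal effect of variant, use the unadjusted pooled rates.
Pooled: Variant V 45.8% vs Variant N 23.8%; Variant V is higher overall.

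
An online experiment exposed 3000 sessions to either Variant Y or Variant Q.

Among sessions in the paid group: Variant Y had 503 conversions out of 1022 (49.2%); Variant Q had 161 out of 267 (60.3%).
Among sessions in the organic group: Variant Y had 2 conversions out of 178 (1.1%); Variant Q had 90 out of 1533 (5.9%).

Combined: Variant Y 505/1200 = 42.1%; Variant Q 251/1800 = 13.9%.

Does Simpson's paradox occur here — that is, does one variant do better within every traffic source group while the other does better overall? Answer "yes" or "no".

yes

Within each traffic source level (paid 49.2% vs 60.3%; organic 1.1% vs 5.9%), Variant Q has the higher rate every time. Pooled: 42.1% vs 13.9% — Variant Y has the higher rate overall. The two comparisons disagree.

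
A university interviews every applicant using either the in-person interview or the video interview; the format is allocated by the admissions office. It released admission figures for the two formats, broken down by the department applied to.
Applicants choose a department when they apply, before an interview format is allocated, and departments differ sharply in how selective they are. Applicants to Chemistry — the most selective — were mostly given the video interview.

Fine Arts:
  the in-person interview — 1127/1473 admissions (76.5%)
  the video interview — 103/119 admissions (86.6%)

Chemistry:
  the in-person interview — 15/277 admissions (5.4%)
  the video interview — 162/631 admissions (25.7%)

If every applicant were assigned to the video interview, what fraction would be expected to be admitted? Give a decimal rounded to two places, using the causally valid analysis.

Nothing the interview format does changes department; the imbalance is an allocation artefact. With department also predicting the outcome, the pooled figure is confounded, and the within-stratum comparison is the causal one.
Standardising the video interview to the population department mix: 0.637·103/119 + 0.363·162/631 = 0.644.

0.64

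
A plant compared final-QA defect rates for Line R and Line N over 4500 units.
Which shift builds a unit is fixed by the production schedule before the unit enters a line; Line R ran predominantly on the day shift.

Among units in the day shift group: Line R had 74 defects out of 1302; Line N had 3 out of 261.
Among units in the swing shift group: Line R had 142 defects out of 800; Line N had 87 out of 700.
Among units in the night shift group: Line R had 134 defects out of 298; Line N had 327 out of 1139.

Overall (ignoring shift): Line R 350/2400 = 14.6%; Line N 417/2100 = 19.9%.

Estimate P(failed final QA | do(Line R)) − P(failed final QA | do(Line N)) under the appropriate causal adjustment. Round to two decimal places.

+0.09

The stratified and pooled comparisons disagree (Line N wins within each shift; Line R wins overall), so the answer turns on the causal role of shift.
Since shift is a pre-existing factor (not a product of the line) and it affects the outcome on its own, it is a confounder. The stratified rates, not the pooled rate, identify the causal effect.
Adjusting over the population distribution of shift: 0.347·(0.057−0.011) + 0.333·(0.177−0.124) + 0.319·(0.450−0.287) = +0.085.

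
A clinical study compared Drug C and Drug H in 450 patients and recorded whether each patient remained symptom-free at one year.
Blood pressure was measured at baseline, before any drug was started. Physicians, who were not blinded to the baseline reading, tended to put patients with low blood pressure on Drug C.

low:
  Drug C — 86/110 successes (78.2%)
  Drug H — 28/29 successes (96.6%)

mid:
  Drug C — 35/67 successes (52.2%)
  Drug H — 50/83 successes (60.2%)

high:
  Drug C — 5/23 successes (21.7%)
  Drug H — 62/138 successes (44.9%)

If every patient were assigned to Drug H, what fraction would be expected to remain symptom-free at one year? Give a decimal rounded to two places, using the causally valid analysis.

0.66

Since blood pressure is a pre-existing factor (not a product of the drug) and it affects the outcome on its own, it is a confounder. The stratified rates, not the pooled rate, identify the causal effect.
Standardising Drug H to the population blood pressure mix: 0.309·28/29 + 0.333·50/83 + 0.358·62/138 = 0.660.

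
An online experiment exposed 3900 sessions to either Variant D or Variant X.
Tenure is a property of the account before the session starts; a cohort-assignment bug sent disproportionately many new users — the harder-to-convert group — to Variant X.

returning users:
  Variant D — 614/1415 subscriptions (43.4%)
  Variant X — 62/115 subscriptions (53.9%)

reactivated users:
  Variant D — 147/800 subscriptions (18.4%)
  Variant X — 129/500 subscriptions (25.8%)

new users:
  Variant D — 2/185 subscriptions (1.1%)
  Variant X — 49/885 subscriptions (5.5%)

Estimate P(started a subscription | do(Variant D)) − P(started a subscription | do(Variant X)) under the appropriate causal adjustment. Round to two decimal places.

-0.08

The user tenure-specific comparison favours Variant X throughout, but the pooled figures favour Variant D. The question is whether to condition on user tenure.
Since user tenure is a pre-existing factor (not a product of the variant) and it affects the outcome on its own, it is a confounder. The stratified rates, not the pooled rate, identify the causal effect.
Adjusting over the population distribution of user tenure: 0.392·(0.434−0.539) + 0.333·(0.184−0.258) + 0.274·(0.011−0.055) = -0.078.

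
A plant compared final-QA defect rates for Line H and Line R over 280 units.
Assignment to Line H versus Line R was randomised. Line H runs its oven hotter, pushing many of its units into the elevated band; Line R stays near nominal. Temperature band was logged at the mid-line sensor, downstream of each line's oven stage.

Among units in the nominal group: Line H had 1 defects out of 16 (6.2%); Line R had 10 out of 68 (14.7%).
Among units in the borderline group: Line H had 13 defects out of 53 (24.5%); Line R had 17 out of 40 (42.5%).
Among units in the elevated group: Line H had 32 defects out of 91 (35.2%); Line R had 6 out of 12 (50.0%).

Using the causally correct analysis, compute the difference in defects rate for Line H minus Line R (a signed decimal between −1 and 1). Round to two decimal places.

Because the line influences in-process temperature band, in-process temperature band is a post-treatment mediator, not a confounder. Stratifying on it would bias the estimate; the causal effect is the crude pooled difference.
The causal difference is the pooled difference: 0.287 − 0.275 = +0.013.

+0.01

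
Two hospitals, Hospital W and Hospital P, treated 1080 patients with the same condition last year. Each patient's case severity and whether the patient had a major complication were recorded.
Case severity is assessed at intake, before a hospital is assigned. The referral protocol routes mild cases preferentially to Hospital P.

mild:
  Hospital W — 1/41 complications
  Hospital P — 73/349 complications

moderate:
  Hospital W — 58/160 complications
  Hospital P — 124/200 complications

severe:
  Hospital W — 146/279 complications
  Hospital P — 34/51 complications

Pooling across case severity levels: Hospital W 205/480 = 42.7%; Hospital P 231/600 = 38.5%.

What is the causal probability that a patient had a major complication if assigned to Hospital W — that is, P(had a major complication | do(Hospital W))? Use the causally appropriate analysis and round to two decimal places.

Within every case severity level Hospital W has the lower rate, yet pooled Hospital P does — Simpson's reversal.
Since case severity is a pre-existing factor (not a product of the hospital) and it affects the outcome on its own, it is a confounder. The stratified rates, not the pooled rate, identify the causal effect.
Standardising Hospital W to the population case severity mix: 0.361·1/41 + 0.333·58/160 + 0.306·146/279 = 0.290.

0.29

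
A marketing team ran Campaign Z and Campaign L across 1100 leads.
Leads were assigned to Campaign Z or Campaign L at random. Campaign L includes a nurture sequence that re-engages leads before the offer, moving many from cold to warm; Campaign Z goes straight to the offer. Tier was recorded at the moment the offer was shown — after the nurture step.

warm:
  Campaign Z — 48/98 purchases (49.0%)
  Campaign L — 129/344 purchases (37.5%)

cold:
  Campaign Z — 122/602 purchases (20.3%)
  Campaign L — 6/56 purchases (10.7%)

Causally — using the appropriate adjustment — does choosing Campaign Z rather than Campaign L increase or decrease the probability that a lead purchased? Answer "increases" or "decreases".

decreases

The engagement tier-specific comparison favours Campaign Z throughout, but the pooled figures favour Campaign L. The question is whether to condition on engagement tier.
Stratifying would compare campaigns among leads the campaigns themselves sorted into engagement tier groups — a form of selection on an intermediate. The unconditioned pooled rates give the total causal effect.
Pooled: Campaign Z 24.3% vs Campaign L 33.8%; Campaign L is higher overall.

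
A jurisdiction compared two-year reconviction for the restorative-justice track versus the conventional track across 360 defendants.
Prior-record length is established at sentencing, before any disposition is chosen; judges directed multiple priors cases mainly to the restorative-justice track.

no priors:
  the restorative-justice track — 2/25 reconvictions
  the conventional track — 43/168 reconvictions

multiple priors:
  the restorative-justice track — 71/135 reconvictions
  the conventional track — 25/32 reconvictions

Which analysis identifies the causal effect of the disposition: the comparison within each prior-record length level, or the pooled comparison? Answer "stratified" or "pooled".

stratified

the restorative-justice track is lower inside every prior-record length stratum but the conventional track is lower in aggregate. Whether to stratify depends on how prior-record length relates to the disposition.
The imbalance in prior-record length arose from how defendants were allocated, not from anything the disposition did; and prior-record length independently affects the outcome. The pooled gap is confounded — condition on prior-record length.
Within each level — no priors: 8.0% vs 25.6%; multiple priors: 52.6% vs 78.1% — the restorative-justice track is lower every time.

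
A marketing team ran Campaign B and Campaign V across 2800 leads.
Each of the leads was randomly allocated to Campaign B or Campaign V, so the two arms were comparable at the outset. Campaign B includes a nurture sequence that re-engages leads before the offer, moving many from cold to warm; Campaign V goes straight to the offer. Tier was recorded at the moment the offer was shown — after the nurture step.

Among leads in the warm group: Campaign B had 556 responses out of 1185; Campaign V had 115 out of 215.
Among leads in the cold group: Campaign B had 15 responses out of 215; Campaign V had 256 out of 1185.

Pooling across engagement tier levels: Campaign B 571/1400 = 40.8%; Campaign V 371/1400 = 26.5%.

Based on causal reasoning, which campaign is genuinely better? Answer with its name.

Campaign B

Engagement tier is downstream of the campaign. One should not condition on a consequence of treatment, so the overall rates are the right comparison.
Pooled: Campaign B 40.8% vs Campaign V 26.5%; Campaign B is higher overall.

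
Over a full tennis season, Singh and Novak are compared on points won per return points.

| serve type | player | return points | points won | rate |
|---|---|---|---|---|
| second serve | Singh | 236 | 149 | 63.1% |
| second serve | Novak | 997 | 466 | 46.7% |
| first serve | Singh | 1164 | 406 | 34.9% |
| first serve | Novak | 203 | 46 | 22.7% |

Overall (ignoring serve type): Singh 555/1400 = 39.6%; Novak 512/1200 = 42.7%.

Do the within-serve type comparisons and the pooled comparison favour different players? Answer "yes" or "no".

yes

Within each serve type level (second serve 63.1% vs 46.7%; first serve 34.9% vs 22.7%), Singh has the higher rate every time. Pooled: 39.6% vs 42.7% — Novak has the higher rate overall. The two comparisons disagree.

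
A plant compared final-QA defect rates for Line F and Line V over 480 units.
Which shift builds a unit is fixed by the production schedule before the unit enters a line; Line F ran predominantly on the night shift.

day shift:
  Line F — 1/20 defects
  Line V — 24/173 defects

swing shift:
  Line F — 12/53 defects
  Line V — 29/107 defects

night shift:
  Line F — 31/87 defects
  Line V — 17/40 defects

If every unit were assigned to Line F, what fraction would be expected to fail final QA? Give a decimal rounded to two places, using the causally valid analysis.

0.19

The shift-specific comparison favours Line F throughout, but the pooled figures favour Line V. The question is whether to condition on shift.
Shift satisfies the back-door criterion: it is not a descendant of the line, and it blocks the spurious path from line to outcome. Adjusting for it (i.e., using the within-shift rates) gives the causal effect.
Standardising Line F to the population shift mix: 0.402·1/20 + 0.333·12/53 + 0.265·31/87 = 0.190.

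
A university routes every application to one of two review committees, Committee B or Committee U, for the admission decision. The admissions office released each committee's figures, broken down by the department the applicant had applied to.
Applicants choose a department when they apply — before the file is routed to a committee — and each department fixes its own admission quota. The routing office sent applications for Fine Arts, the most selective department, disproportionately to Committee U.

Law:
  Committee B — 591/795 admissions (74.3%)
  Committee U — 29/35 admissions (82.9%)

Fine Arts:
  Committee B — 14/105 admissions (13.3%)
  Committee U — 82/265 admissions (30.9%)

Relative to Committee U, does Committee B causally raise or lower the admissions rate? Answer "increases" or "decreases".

Since department is a pre-existing factor (not a product of the review committee) and it affects the outcome on its own, it is a confounder. The stratified rates, not the pooled rate, identify the causal effect.
Within each level — Law: 74.3% vs 82.9%; Fine Arts: 13.3% vs 30.9% — Committee U is higher every time.

decreases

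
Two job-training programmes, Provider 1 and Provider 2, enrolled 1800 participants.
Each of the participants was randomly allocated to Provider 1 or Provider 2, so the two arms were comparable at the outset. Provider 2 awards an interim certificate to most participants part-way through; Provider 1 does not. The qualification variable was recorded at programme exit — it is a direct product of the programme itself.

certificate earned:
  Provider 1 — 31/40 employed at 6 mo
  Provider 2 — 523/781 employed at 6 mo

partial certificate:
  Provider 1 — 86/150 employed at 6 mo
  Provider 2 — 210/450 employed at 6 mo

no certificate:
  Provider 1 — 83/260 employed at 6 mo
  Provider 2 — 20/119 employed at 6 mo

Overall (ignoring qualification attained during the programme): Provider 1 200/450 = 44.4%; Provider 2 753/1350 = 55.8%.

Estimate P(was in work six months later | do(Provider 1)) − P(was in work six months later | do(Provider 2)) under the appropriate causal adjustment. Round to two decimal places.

-0.11

The qualification attained during the programme-specific comparison favours Provider 1 throughout, but the pooled figures favour Provider 2. The question is whether to condition on qualification attained during the programme.
Stratifying would compare programmes among participants the programmes themselves sorted into qualification attained during the programme groups — a form of selection on an intermediate. The unconditioned pooled rates give the total causal effect.
The causal difference is the pooled difference: 0.444 − 0.558 = -0.113.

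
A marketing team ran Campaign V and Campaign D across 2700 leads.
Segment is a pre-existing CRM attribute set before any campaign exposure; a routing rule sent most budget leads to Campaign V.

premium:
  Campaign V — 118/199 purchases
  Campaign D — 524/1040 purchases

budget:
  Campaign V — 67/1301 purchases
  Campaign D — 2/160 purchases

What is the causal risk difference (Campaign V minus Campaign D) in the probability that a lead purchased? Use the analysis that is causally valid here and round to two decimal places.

+0.06

Here customer segment is a common cause — it drives both which campaign a case falls under and the outcome. The crude comparison mixes populations; the stratum-specific rates are the causally relevant ones.
Adjusting over the population distribution of customer segment: 0.459·(0.593−0.504) + 0.541·(0.051−0.013) = +0.062.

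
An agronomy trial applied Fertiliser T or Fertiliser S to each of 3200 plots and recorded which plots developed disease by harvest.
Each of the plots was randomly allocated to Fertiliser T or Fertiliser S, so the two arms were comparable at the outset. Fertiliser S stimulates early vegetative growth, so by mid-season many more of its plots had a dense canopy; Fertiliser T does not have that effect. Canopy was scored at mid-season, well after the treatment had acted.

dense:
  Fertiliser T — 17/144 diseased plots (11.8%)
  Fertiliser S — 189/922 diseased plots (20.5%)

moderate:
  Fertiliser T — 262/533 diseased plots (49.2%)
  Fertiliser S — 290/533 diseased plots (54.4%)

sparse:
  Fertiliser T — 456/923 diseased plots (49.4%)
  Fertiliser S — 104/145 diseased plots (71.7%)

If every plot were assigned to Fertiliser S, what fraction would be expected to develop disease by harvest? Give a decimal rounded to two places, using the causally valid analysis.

Fertiliser T is lower inside every mid-season canopy stratum but Fertiliser S is lower in aggregate. Whether to stratify depends on how mid-season canopy relates to the fertiliser.
Mid-season canopy is downstream of the fertiliser. One should not condition on a consequence of treatment, so the overall rates are the right comparison.
So P(outcome | do(Fertiliser S)) is just the pooled rate for Fertiliser S: 583/1600 = 0.364.

0.36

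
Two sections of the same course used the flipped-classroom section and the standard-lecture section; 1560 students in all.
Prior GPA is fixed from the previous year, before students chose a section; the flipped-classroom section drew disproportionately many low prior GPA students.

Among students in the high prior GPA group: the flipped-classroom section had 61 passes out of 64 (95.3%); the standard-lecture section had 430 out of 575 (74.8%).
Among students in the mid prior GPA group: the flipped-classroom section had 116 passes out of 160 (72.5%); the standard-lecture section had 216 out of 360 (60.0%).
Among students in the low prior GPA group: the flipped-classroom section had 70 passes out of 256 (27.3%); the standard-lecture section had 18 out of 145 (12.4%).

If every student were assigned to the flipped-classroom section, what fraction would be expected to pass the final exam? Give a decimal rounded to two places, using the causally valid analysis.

Prior GPA band differs across teaching methods for reasons unrelated to any effect of the teaching method itself, and it separately predicts the outcome — a classic confounder. We must compare within prior GPA band levels.
Standardising the flipped-classroom section to the population prior GPA band mix: 0.410·61/64 + 0.333·116/160 + 0.257·70/256 = 0.702.

0.70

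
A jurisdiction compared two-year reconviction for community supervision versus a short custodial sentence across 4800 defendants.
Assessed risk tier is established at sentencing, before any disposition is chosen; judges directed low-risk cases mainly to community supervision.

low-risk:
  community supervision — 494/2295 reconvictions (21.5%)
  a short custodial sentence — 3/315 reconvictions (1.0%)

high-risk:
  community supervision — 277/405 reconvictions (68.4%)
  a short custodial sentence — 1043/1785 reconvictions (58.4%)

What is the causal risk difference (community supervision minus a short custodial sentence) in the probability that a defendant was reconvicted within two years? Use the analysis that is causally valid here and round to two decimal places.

+0.16

The stratified and pooled comparisons disagree (a short custodial sentence wins within each assessed risk tier; community supervision wins overall), so the answer turns on the causal role of assessed risk tier.
Assessed risk tier satisfies the back-door criterion: it is not a descendant of the disposition, and it blocks the spurious path from disposition to outcome. Adjusting for it (i.e., using the within-assessed risk tier rates) gives the causal effect.
Adjusting over the population distribution of assessed risk tier: 0.544·(0.215−0.010) + 0.456·(0.684−0.584) = +0.157.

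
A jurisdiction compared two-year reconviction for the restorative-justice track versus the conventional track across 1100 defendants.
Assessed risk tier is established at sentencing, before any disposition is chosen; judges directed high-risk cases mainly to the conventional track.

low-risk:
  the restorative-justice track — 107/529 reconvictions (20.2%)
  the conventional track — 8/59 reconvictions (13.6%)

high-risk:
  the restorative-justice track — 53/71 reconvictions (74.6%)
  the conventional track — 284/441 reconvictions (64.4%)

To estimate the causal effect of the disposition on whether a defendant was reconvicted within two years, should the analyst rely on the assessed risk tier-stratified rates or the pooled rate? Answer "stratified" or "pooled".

stratified

Within every assessed risk tier level the conventional track has the lower rate, yet pooled the restorative-justice track does — Simpson's reversal.
Nothing the disposition does changes assessed risk tier; the imbalance is an allocation artefact. With assessed risk tier also predicting the outcome, the pooled figure is confounded, and the within-stratum comparison is the causal one.
Within each level — low-risk: 20.2% vs 13.6%; high-risk: 74.6% vs 64.4% — the conventional track is lower every time.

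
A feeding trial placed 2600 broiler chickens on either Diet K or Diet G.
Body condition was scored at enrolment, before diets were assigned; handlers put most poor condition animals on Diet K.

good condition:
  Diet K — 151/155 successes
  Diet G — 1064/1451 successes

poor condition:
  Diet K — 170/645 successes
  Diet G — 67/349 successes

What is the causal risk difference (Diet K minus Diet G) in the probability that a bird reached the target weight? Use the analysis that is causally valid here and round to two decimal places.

+0.18

Starting body condition differs across diets for reasons unrelated to any effect of the diet itself, and it separately predicts the outcome — a classic confounder. We must compare within starting body condition levels.
Adjusting over the population distribution of starting body condition: 0.618·(0.974−0.733) + 0.382·(0.264−0.192) = +0.176.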